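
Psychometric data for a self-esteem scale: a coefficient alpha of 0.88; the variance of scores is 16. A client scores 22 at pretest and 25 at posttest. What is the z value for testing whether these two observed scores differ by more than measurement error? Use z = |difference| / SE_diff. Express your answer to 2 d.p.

SD = √16 = 4.000
The standard error of measurement is 4.000*√(1 − 0.880) ≃ 4.000*0.346 ≃ 1.386.
SE_diff = √2 * SEM ≃ 1.960
z = |22 − 25| / 1.960 = 3 / 1.960 ≃ 1.531

1.53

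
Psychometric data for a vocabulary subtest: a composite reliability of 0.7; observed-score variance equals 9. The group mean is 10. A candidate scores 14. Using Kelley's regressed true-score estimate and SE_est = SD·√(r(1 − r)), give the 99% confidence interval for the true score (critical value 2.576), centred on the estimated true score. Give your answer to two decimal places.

[9.26, 16.34]

SD = √9 ≈ 3.0000
Estimated true score = 0.7000*14 + (1 − 0.7000)*10 ≈ 12.8000
SE_est = 3.0000·√[r(1 − r)] ≈ 1.3748
CI = 12.8000 ± 2.576 * 1.3748 → [9.2586, 16.3414]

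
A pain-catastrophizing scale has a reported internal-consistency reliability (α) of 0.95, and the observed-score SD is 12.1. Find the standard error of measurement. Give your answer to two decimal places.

2.71

The standard error of measurement is 12.1000·√(1 − 0.9500) ≃ 12.1000·0.2236 ≃ 2.7056.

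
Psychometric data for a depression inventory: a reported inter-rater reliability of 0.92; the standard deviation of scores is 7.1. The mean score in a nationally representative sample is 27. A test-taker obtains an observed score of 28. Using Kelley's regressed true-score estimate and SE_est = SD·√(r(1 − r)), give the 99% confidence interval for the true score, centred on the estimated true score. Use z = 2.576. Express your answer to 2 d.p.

[22.96, 32.88]

T̂ = 0.920(28) + 0.080(27) ≈ 27.920
SE_est = 7.100·√[r(1 − r)] ≈ 1.926
CI = 27.920 ± 2.576 · 1.926 → [22.958, 32.882]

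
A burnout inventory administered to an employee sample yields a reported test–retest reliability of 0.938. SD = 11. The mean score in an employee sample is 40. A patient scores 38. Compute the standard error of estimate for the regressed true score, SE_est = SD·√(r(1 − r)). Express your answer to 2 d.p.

2.65

SE_est = SD * √(r(1 − r)) = 11.000 * √0.058 ≈ 11.000 * 0.241 ≈ 2.653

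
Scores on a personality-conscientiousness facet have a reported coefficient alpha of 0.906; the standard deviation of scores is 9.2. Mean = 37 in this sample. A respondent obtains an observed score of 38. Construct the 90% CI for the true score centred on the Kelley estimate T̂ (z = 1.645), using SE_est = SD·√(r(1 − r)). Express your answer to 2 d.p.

[33.49, 42.32]

Estimated true score = 0.9060×38 + (1 − 0.9060)×37 ≈ 37.9060
SE_est = SD × √(r(1 − r)) = 9.2000 × √0.0852 ≈ 9.2000 × 0.2918 ≈ 2.6848
CI = 37.9060 ± 1.645 × 2.6848 → [33.4895, 42.3225]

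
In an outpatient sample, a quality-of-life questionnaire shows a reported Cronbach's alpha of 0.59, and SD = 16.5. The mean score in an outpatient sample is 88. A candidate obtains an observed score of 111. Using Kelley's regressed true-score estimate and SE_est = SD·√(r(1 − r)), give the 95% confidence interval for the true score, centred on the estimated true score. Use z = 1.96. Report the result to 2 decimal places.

T̂ = r·X + (1 − r)·M = 0.590×111 + 0.410×88 = 65.490 + 36.080 ≈ 101.570
SE_est = SD × √(r(1 − r)) = 16.500 × √0.242 ≈ 16.500 × 0.492 ≈ 8.115
CI = 101.570 ± 1.96 × 8.115 → [85.664, 117.476]

[85.66, 117.48]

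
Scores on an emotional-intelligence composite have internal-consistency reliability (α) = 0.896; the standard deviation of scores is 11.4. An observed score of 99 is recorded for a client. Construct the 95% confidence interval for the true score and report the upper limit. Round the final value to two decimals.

106.21

SEM = 11.400·√(1 − 0.896) ≈ 3.676
1.96 · SEM ≈ 7.206
Upper limit = 99 + 7.206 ≈ 106.206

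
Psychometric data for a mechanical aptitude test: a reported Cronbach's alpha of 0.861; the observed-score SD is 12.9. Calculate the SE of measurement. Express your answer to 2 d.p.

4.81

The standard error of measurement is 12.9000·√(1 − 0.8610) ≈ 12.9000·0.3728 ≈ 4.8095.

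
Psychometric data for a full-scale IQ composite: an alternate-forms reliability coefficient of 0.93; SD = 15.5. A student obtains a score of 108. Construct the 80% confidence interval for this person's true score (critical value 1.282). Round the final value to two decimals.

[102.74, 113.26]

SEM = 15.50000 * √(1 − 0.93000) = 15.50000 * √0.07000 ≈ 15.50000 * 0.26458 ≈ 4.10091
1.282 * SEM ≈ 5.25737
Interval: (102.74263, 113.25737)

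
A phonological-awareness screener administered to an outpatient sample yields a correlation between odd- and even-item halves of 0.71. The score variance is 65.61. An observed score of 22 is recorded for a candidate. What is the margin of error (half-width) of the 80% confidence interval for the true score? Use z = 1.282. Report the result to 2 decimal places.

SD = √65.61 ≈ 8.10000
Spearman-Brown: r = 2(0.71) / (1 + 0.71) = 1.42000 / 1.71000 ≈ 0.83041
SEM = 8.10000 × √(1 − 0.83041) = 8.10000 × √0.16959 ≈ 8.10000 × 0.41181 ≈ 3.33569
1.282 × SEM ≈ 4.27636

4.28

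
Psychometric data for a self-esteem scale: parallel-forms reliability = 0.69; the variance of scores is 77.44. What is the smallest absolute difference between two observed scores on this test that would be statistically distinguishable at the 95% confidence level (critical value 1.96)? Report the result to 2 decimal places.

σ = 77.44^(1/2) = 8.80000
SEM = 8.80000×√(1 − 0.69000) ≈ 4.89963
Standard error of the difference = 4.89963·√2 ≈ 6.92913
Minimum reliable difference = 1.96 × SE_diff ≈ 1.96 × 6.92913 ≈ 13.58109

13.58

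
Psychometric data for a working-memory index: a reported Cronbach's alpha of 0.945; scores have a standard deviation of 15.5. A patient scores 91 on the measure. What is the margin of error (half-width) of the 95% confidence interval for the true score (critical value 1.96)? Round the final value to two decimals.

7.12

SEM = 15.5000 · √(1 − 0.9450) = 15.5000 · √0.0550 ≈ 15.5000 · 0.2345 ≈ 3.6351
Margin = 1.96 · 3.6351 ≈ 7.1247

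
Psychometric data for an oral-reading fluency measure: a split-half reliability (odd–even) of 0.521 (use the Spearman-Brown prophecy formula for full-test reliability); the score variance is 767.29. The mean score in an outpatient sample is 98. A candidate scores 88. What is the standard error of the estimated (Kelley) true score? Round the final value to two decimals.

SD = √767.29 = 27.700
Full-length reliability (Spearman-Brown) = 2(0.521)/(1+0.521) ≈ 0.685
SE_est = SD * √(r(1 − r)) = 27.700 * √0.216 ≈ 27.700 * 0.464 ≈ 12.866

12.87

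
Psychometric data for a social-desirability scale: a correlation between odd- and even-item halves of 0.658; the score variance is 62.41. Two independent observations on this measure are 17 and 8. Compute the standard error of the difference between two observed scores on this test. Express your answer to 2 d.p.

SD = √62.41 ≈ 7.900
Spearman-Brown: r = 2(0.658) / (1 + 0.658) = 1.316 / 1.658 ≈ 0.794
The standard error of measurement is 7.900*√(1 − 0.794) ≈ 7.900*0.454 ≈ 3.588.
SE_diff = SEM * √2 ≈ 3.588 * 1.414 ≈ 5.074

5.07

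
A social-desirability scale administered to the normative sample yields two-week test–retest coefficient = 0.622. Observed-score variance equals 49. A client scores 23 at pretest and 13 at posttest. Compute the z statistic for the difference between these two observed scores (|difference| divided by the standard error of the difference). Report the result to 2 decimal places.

σ = 49^(1/2) = 7.0000
The standard error of measurement is 7.0000*√(1 − 0.6220) ≈ 7.0000*0.6148 ≈ 4.3037.
Standard error of the difference = 4.3037·√2 ≈ 6.0864
z = |23 − 13| / 6.0864 = 10 / 6.0864 ≈ 1.6430

1.64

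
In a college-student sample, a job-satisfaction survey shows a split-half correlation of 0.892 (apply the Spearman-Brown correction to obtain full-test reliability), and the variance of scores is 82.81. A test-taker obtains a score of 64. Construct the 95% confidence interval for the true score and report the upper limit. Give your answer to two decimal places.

68.26

SD = √82.81 = 9.100
Spearman-Brown: r = 2(0.892) / (1 + 0.892) = 1.784 / 1.892 ≈ 0.943
SEM = 9.100 · √(1 − 0.943) = 9.100 · √0.057 ≈ 9.100 · 0.239 ≈ 2.174
Margin = 1.96 · 2.174 ≈ 4.261
Upper bound: 64 + 4.261 = 68.261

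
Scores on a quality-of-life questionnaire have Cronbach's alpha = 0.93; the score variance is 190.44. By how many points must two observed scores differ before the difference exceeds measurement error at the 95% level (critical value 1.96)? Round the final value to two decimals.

10.12

SD = √190.44 ≈ 13.800
SEM = 13.800*√(1 − 0.930) ≈ 3.651
Standard error of the difference = 3.651·√2 ≈ 5.163
Smallest detectable difference = 1.96*5.163 ≈ 10.120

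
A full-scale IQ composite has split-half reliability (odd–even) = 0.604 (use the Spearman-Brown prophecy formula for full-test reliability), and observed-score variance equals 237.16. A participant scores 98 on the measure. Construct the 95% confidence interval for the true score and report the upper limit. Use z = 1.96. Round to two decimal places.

σ = 237.16^(1/2) = 15.4000
r_full = 2·0.604 / (1 + 0.604) ≃ 0.7531
The standard error of measurement is 15.4000*√(1 − 0.7531) ≃ 15.4000*0.4969 ≃ 7.6518.
Half-width = 1.96*7.6518 ≃ 14.9976
Upper limit = 98 + 14.9976 ≃ 112.9976

113.00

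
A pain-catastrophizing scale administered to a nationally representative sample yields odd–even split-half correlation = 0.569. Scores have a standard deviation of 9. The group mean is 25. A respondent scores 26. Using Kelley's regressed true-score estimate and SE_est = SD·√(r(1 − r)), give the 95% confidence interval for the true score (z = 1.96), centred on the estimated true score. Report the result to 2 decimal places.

Spearman-Brown: r = 2(0.569) / (1 + 0.569) = 1.138 / 1.569 ≈ 0.725
T̂ = r·X + (1 − r)·M = 0.725*26 + 0.275*25 ≈ 18.858 + 6.867 ≈ 25.725
SE_est = SD * √(r(1 − r)) = 9.000 * √0.199 ≈ 9.000 * 0.446 ≈ 4.017
CI = 25.725 ± 1.96 * 4.017 → [17.851, 33.599]

[17.85, 33.60]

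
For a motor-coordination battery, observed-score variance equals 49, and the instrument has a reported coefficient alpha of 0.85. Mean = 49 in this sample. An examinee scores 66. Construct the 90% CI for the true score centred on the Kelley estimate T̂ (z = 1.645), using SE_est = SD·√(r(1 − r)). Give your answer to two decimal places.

[59.34, 67.56]

SD = √49 ≈ 7.00000
T̂ = r·X + (1 − r)·M = 0.85000×66 + 0.15000×49 = 56.10000 + 7.35000 ≈ 63.45000
SE_est = SD × √(r(1 − r)) = 7.00000 × √0.12750 ≈ 7.00000 × 0.35707 ≈ 2.49950
CI = 63.45000 ± 1.645 × 2.49950 → [59.33832, 67.56168]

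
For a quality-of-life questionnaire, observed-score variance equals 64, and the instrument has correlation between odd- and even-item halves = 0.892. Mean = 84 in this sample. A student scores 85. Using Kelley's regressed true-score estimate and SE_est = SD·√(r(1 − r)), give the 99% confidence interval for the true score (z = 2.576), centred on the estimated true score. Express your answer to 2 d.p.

[80.16, 89.72]

SD = √64 = 8.000
Full-length reliability (Spearman-Brown) = 2(0.892)/(1+0.892) ≈ 0.943
T̂ = r·X + (1 − r)·M = 0.943·85 + 0.057·84 ≈ 80.148 + 4.795 ≈ 84.943
SE_est = SD · √(r(1 − r)) = 8.000 · √0.054 ≈ 8.000 · 0.232 ≈ 1.856
99% CI: 84.943 ± 4.781 ≈ (80.162, 89.724)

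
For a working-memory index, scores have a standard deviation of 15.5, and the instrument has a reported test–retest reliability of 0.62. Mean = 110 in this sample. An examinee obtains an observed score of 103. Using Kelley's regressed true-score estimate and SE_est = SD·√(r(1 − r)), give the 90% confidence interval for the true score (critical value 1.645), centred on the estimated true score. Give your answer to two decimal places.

T̂ = 0.6200(103) + 0.3800(110) ≈ 105.6600
SE_est = 15.5000*√(0.6200*0.3800) ≈ 7.5235
CI = 105.6600 ± 1.645 * 7.5235 → [93.2839, 118.0361]

[93.28, 118.04]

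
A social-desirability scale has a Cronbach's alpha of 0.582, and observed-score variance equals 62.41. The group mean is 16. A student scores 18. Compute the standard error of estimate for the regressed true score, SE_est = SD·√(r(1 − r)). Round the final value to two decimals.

SD = √62.41 = 7.9000
SE_est = 7.9000·√[r(1 − r)] ≈ 3.8965

3.90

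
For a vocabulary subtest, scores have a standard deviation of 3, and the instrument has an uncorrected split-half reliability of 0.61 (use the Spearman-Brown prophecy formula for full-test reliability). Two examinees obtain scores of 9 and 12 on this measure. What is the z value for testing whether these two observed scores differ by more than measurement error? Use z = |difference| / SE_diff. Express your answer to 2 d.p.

1.44

Spearman-Brown: r = 2(0.61) / (1 + 0.61) = 1.22000 / 1.61000 ≈ 0.75776
The standard error of measurement is 3.00000×√(1 − 0.75776) ≈ 3.00000×0.49217 ≈ 1.47652.
SE_diff = SEM × √2 ≈ 1.47652 × 1.41421 ≈ 2.08812
z = 3 / 2.08812 ≈ 1.43670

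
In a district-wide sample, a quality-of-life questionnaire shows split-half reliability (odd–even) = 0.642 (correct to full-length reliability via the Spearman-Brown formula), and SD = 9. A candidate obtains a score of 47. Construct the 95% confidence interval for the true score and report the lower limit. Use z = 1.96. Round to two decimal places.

Full-length reliability (Spearman-Brown) = 2(0.642)/(1+0.642) ≃ 0.782
SEM = 9.000·√(1 − 0.782) ≃ 4.202
Half-width = 1.96·4.202 ≃ 8.237
Lower bound: 47 − 8.237 = 38.763

38.76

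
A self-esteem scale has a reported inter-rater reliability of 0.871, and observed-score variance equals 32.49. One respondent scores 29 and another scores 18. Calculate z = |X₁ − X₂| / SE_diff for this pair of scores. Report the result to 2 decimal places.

SD = √32.49 = 5.700
SEM = 5.700 · √(1 − 0.871) = 5.700 · √0.129 ≃ 5.700 · 0.359 ≃ 2.047
SE_diff = √2 · SEM ≃ 2.895
z = 11 / 2.895 ≃ 3.799

3.80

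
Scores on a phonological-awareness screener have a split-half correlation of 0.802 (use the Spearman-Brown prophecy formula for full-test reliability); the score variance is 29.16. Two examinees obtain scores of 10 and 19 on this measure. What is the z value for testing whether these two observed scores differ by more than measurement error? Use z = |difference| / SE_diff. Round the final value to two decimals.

SD = √29.16 = 5.4000
r_full = 2·0.802 / (1 + 0.802) ≈ 0.8901
The standard error of measurement is 5.4000·√(1 − 0.8901) ≈ 5.4000·0.3315 ≈ 1.7900.
Standard error of the difference = 1.7900·√2 ≈ 2.5314
z = |10 − 19| / 2.5314 = 9 / 2.5314 ≈ 3.5553

3.56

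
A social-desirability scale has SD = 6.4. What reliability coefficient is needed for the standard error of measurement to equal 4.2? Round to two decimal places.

r = 1 − (SEM / SD)² = 1 − (4.2000 / 6.4)² ≈ 1 − 0.4307 ≈ 0.5693

0.57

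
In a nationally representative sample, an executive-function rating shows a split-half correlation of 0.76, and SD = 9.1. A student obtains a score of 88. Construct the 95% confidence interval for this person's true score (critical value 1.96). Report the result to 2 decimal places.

[81.41, 94.59]

Full-length reliability (Spearman-Brown) = 2(0.76)/(1+0.76) ≈ 0.86364
SEM = 9.10000 · √(1 − 0.86364) = 9.10000 · √0.13636 ≈ 9.10000 · 0.36927 ≈ 3.36040
Half-width = 1.96·3.36040 ≈ 6.58638
95% CI: 88 ± 6.58638 = [81.41362, 94.58638]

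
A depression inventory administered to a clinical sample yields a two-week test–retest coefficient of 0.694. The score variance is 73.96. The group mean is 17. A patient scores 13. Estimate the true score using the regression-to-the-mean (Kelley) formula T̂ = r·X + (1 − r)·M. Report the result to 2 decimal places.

Estimated true score = 0.6940×13 + (1 − 0.6940)×17 ≈ 14.2240

14.22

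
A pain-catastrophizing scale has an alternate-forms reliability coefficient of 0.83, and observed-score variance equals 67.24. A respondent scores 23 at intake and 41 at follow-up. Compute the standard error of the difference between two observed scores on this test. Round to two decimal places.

SD = √67.24 ≈ 8.200
SEM = 8.200*√(1 − 0.830) ≈ 3.381
SE_diff = √2 * SEM ≈ 4.781

4.78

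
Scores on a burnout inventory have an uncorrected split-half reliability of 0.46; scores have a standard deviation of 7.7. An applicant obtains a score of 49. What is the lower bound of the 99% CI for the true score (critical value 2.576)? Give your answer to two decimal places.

Full-length reliability (Spearman-Brown) = 2(0.46)/(1+0.46) ≈ 0.63014
SEM = 7.70000·√(1 − 0.63014) ≈ 4.68286
2.576 · SEM ≈ 12.06305
Lower limit = 49 − 12.06305 ≈ 36.93695

36.94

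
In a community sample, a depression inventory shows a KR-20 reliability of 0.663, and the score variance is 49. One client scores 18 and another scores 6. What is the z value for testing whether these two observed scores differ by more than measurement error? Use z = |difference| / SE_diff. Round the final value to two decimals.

2.09

SD = √49 = 7.00000
The standard error of measurement is 7.00000*√(1 − 0.66300) ≃ 7.00000*0.58052 ≃ 4.06362.
Standard error of the difference = 4.06362·√2 ≃ 5.74683
z = |18 − 6| / 5.74683 = 12 / 5.74683 ≃ 2.08811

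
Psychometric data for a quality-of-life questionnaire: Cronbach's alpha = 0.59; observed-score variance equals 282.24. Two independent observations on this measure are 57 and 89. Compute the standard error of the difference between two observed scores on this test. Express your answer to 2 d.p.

15.21

SD = √282.24 = 16.800
SEM = 16.800 · √(1 − 0.590) = 16.800 · √0.410 ≈ 16.800 · 0.640 ≈ 10.757
SE_diff = √2 · SEM ≈ 15.213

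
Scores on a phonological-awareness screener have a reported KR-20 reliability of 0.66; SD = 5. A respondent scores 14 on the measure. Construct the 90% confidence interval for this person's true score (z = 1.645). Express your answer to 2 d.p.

SEM = 5.0000*√(1 − 0.6600) ≃ 2.9155
1.645 * SEM ≃ 4.7960
CI = 14 ± 4.7960 → [9.2040, 18.7960]

[9.20, 18.80]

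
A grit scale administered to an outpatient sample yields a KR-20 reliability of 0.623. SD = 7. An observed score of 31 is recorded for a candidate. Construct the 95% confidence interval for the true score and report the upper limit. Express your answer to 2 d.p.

39.42

SEM = 7.000 * √(1 − 0.623) = 7.000 * √0.377 ≈ 7.000 * 0.614 ≈ 4.298
1.96 * SEM ≈ 8.424
Upper bound: 31 + 8.424 = 39.424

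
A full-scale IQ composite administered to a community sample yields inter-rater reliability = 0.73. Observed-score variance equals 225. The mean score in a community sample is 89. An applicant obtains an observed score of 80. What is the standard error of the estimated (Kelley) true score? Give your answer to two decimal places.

6.66

σ = 225^(1/2) = 15.000
SE_est = 15.000×√(0.730×0.270) ≃ 6.659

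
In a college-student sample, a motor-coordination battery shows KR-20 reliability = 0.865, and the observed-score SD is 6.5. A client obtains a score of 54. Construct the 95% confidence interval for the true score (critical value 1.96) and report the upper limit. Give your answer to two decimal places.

SEM = 6.50000 * √(1 − 0.86500) = 6.50000 * √0.13500 ≈ 6.50000 * 0.36742 ≈ 2.38825
Margin = 1.96 * 2.38825 ≈ 4.68097
Upper limit = 54 + 4.68097 ≈ 58.68097

58.68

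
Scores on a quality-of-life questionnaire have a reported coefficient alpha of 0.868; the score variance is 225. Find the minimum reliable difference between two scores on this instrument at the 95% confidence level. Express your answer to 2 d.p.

SD = √225 ≈ 15.0000
SEM = 15.0000 · √(1 − 0.8680) = 15.0000 · √0.1320 ≈ 15.0000 · 0.3633 ≈ 5.4498
SE_diff = √2 · SEM ≈ 7.7071
Smallest detectable difference = 1.96·7.7071 ≈ 15.1060

15.11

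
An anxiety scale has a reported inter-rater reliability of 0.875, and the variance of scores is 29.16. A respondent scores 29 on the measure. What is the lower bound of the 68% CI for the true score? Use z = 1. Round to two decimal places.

27.09

σ = 29.16^(1/2) = 5.400
The standard error of measurement is 5.400·√(1 − 0.875) ≃ 5.400·0.354 ≃ 1.909.
1 · SEM ≃ 1.909
Lower bound: 29 − 1.909 = 27.091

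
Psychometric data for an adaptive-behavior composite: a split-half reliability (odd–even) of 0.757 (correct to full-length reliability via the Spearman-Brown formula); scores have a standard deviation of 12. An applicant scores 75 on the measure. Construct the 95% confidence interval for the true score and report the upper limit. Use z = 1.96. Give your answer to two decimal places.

83.75

Spearman-Brown: r = 2(0.757) / (1 + 0.757) = 1.514 / 1.757 ≈ 0.862
SEM = 12.000·√(1 − 0.862) ≈ 4.463
Margin = 1.96 · 4.463 ≈ 8.747
Upper limit = 75 + 8.747 ≈ 83.747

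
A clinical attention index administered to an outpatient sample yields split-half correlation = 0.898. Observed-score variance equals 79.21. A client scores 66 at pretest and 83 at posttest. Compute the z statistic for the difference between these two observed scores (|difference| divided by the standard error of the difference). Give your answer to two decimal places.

5.83

SD = √79.21 = 8.9000
Full-length reliability (Spearman-Brown) = 2(0.898)/(1+0.898) ≃ 0.9463
SEM = 8.9000 · √(1 − 0.9463) = 8.9000 · √0.0537 ≃ 8.9000 · 0.2318 ≃ 2.0632
Standard error of the difference = 2.0632·√2 ≃ 2.9178
z = |66 − 83| / 2.9178 = 17 / 2.9178 ≃ 5.8263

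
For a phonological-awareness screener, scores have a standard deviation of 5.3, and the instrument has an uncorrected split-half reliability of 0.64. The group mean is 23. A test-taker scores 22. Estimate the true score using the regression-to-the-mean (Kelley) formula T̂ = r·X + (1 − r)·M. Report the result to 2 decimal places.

22.22

Full-length reliability (Spearman-Brown) = 2(0.64)/(1+0.64) ≈ 0.780
T̂ = 0.780(22) + 0.220(23) ≈ 22.220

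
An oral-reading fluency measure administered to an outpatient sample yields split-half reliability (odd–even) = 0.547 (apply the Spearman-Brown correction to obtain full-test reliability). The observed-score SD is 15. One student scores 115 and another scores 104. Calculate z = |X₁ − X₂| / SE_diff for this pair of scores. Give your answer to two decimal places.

r_full = 2·0.547 / (1 + 0.547) ≈ 0.70718
SEM = 15.00000 × √(1 − 0.70718) = 15.00000 × √0.29282 ≈ 15.00000 × 0.54113 ≈ 8.11699
SE_diff = SEM × √2 ≈ 8.11699 × 1.41421 ≈ 11.47916
z = 11 / 11.47916 ≈ 0.95826

0.96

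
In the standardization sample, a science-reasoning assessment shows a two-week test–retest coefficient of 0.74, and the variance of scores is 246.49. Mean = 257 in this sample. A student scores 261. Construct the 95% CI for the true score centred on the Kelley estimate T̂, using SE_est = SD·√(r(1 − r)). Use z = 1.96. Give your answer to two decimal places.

[246.46, 273.46]

σ = 246.49^(1/2) = 15.7000
T̂ = 0.7400(261) + 0.2600(257) ≈ 259.9600
SE_est = SD * √(r(1 − r)) = 15.7000 * √0.1924 ≈ 15.7000 * 0.4386 ≈ 6.8866
CI = 259.9600 ± 1.96 * 6.8866 → [246.4623, 273.4577]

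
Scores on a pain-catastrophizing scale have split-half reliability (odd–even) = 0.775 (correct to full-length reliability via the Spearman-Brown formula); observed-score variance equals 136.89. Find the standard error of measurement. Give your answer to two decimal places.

4.17

σ = 136.89^(1/2) = 11.7000
Spearman-Brown: r = 2(0.775) / (1 + 0.775) = 1.5500 / 1.7750 ≈ 0.8732
SEM = 11.7000 · √(1 − 0.8732) = 11.7000 · √0.1268 ≈ 11.7000 · 0.3560 ≈ 4.1656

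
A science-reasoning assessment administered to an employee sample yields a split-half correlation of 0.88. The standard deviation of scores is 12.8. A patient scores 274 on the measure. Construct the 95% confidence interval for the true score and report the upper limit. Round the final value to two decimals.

280.34

r_full = 2·0.88 / (1 + 0.88) ≈ 0.936
The standard error of measurement is 12.800·√(1 − 0.936) ≈ 12.800·0.253 ≈ 3.234.
Half-width = 1.96·3.234 ≈ 6.338
Upper bound: 274 + 6.338 = 280.338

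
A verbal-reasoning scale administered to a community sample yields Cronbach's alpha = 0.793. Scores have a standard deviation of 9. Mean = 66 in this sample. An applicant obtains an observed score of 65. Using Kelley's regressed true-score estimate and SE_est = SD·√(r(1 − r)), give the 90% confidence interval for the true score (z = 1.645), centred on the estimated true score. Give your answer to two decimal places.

[59.21, 71.21]

T̂ = r·X + (1 − r)·M = 0.7930·65 + 0.2070·66 = 51.5450 + 13.6620 ≃ 65.2070
SE_est = 9.0000·√[r(1 − r)] ≃ 3.6464
CI = 65.2070 ± 1.645 · 3.6464 → [59.2087, 71.2053]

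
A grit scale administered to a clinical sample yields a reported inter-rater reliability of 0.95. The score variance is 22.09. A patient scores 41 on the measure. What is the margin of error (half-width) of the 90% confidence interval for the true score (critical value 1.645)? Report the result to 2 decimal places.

1.73

SD = √22.09 = 4.70000
SEM = 4.70000 × √(1 − 0.95000) = 4.70000 × √0.05000 ≈ 4.70000 × 0.22361 ≈ 1.05095
Half-width = 1.645×1.05095 ≈ 1.72882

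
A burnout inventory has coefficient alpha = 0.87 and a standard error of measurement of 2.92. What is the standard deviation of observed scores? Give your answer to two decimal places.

8.10

SD = 2.92 / √(1 − 0.87) ≈ 8.09862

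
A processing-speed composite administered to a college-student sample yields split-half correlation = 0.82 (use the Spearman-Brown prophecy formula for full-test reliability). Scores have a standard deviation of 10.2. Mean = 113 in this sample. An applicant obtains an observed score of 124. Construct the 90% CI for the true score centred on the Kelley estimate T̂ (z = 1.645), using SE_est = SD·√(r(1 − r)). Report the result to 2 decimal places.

[117.90, 127.92]

Full-length reliability (Spearman-Brown) = 2(0.82)/(1+0.82) ≃ 0.9011
Estimated true score = 0.9011×124 + (1 − 0.9011)×113 ≃ 122.9121
SE_est = 10.2000×√(0.9011×0.0989) ≃ 3.0450
CI = 122.9121 ± 1.645 × 3.0450 → [117.9031, 127.9211]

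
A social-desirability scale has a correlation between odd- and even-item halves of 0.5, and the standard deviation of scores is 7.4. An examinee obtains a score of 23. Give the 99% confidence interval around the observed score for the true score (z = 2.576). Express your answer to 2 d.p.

Full-length reliability (Spearman-Brown) = 2(0.5)/(1+0.5) ≈ 0.66667
SEM = 7.40000 · √(1 − 0.66667) = 7.40000 · √0.33333 ≈ 7.40000 · 0.57735 ≈ 4.27239
Margin = 2.576 · 4.27239 ≈ 11.00568
99% CI: 23 ± 11.00568 = [11.99432, 34.00568]

[11.99, 34.01]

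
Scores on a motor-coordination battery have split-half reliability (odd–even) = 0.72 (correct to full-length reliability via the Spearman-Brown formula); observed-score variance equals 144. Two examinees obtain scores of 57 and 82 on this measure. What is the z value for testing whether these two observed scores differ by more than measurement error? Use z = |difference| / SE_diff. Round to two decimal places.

σ = 144^(1/2) = 12.0000
r_full = 2·0.72 / (1 + 0.72) ≃ 0.8372
The standard error of measurement is 12.0000·√(1 − 0.8372) ≃ 12.0000·0.4035 ≃ 4.8417.
SE_diff = SEM · √2 ≃ 4.8417 · 1.4142 ≃ 6.8472
z = |57 − 82| / 6.8472 = 25 / 6.8472 ≃ 3.6511

3.65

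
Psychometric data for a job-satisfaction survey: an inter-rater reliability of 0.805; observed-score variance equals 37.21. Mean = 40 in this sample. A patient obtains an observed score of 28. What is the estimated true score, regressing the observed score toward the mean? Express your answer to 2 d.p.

T̂ = r·X + (1 − r)·M = 0.80500*28 + 0.19500*40 = 22.54000 + 7.80000 ≈ 30.34000

30.34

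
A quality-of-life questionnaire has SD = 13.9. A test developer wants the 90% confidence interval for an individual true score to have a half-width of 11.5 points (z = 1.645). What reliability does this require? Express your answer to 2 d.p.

0.75

Required SEM = 11.5 / 1.645 ≃ 6.9909
r = 1 − (SEM / SD)² = 1 − (6.9909 / 13.9)² ≃ 1 − 0.2529 ≃ 0.7471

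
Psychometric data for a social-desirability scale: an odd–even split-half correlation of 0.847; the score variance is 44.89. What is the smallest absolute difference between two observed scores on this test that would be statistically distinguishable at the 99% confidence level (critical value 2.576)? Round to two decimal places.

7.03

SD = √44.89 ≈ 6.700
Full-length reliability (Spearman-Brown) = 2(0.847)/(1+0.847) ≈ 0.917
SEM = 6.700 * √(1 − 0.917) = 6.700 * √0.083 ≈ 6.700 * 0.288 ≈ 1.928
SE_diff = √2 * SEM ≈ 2.727
Minimum reliable difference = 2.576 * SE_diff ≈ 2.576 * 2.727 ≈ 7.025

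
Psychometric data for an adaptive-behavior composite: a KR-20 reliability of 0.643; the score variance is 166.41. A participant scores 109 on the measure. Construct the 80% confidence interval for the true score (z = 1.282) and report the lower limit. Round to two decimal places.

99.12

σ = 166.41^(1/2) = 12.900
SEM = 12.900 * √(1 − 0.643) = 12.900 * √0.357 ≈ 12.900 * 0.597 ≈ 7.708
1.282 * SEM ≈ 9.881
Lower limit = 109 − 9.881 ≈ 99.119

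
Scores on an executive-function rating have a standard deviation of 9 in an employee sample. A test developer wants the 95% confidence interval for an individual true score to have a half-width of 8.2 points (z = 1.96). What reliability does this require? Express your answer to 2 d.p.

Required SEM = 8.2 / 1.96 ≈ 4.184
r = 1 − (4.184/9)² ≈ 1 − 0.216 ≈ 0.784

0.78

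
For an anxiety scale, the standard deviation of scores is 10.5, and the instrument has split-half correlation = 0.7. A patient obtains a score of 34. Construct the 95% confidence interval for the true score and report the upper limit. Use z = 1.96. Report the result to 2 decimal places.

42.65

Spearman-Brown: r = 2(0.7) / (1 + 0.7) = 1.4000 / 1.7000 ≈ 0.8235
The standard error of measurement is 10.5000*√(1 − 0.8235) ≈ 10.5000*0.4201 ≈ 4.4109.
Half-width = 1.96*4.4109 ≈ 8.6453
Upper limit = 34 + 8.6453 ≈ 42.6453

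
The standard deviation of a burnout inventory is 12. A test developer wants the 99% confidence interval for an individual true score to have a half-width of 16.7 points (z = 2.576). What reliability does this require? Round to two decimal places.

Required SEM = 16.7 / 2.576 ≃ 6.483
Required reliability = 1 − (SEM/SD)² = 1 − 0.292 ≃ 0.708

0.71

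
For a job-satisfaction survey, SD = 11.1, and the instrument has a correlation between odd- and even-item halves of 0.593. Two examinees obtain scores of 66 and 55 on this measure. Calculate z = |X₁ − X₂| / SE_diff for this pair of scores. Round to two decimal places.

Spearman-Brown: r = 2(0.593) / (1 + 0.593) = 1.1860 / 1.5930 ≈ 0.7445
SEM = 11.1000 · √(1 − 0.7445) = 11.1000 · √0.2555 ≈ 11.1000 · 0.5055 ≈ 5.6106
Standard error of the difference = 5.6106·√2 ≈ 7.9346
z = |66 − 55| / 7.9346 = 11 / 7.9346 ≈ 1.3863

1.39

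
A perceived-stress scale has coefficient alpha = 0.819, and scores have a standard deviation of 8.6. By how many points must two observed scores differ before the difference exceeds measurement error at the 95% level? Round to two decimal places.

10.14

SEM = 8.6000 · √(1 − 0.8190) = 8.6000 · √0.1810 ≈ 8.6000 · 0.4254 ≈ 3.6588
SE_diff = SEM · √2 ≈ 3.6588 · 1.4142 ≈ 5.1743
Smallest detectable difference = 1.96·5.1743 ≈ 10.1417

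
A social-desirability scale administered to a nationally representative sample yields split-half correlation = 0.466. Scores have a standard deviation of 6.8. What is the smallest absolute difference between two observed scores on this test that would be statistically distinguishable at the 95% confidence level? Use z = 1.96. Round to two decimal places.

Full-length reliability (Spearman-Brown) = 2(0.466)/(1+0.466) ≃ 0.636
The standard error of measurement is 6.800×√(1 − 0.636) ≃ 6.800×0.604 ≃ 4.104.
Standard error of the difference = 4.104·√2 ≃ 5.804
Minimum reliable difference = 1.96 × SE_diff ≃ 1.96 × 5.804 ≃ 11.376

11.38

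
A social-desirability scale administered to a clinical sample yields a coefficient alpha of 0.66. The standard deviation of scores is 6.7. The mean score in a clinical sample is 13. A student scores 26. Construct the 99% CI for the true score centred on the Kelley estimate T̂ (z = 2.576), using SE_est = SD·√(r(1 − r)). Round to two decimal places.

[13.40, 29.76]

T̂ = 0.6600(26) + 0.3400(13) ≈ 21.5800
SE_est = 6.7000×√(0.6600×0.3400) ≈ 3.1738
CI = 21.5800 ± 2.576 × 3.1738 → [13.4042, 29.7558]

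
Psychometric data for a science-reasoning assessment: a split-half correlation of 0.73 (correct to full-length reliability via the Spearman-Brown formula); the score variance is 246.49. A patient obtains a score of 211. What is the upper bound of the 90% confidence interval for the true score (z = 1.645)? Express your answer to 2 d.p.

SD = √246.49 = 15.7000
r_full = 2·0.73 / (1 + 0.73) ≃ 0.8439
The standard error of measurement is 15.7000·√(1 − 0.8439) ≃ 15.7000·0.3951 ≃ 6.2024.
1.645 · SEM ≃ 10.2029
Upper bound: 211 + 10.2029 = 221.2029

221.20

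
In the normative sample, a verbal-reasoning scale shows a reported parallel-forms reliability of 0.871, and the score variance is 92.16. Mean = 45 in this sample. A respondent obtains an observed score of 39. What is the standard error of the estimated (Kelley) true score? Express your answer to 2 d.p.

3.22

SD = √92.16 = 9.6000
SE_est = 9.6000·√(0.8710·0.1290) ≈ 3.2179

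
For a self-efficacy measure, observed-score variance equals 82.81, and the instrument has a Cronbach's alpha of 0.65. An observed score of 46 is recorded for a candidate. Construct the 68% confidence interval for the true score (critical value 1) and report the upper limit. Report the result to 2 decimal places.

51.38

σ = 82.81^(1/2) = 9.100
SEM = 9.100 * √(1 − 0.650) = 9.100 * √0.350 ≈ 9.100 * 0.592 ≈ 5.384
Half-width = 1*5.384 ≈ 5.384
Upper bound: 46 + 5.384 = 51.384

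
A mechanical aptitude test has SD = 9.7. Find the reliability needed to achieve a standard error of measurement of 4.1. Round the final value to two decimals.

r = 1 − (4.1000/9.7)² ≈ 1 − 0.1787 ≈ 0.8213

0.82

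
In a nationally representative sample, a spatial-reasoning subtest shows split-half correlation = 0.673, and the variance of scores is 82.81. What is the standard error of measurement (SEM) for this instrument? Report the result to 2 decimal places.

4.02

SD = √82.81 = 9.1000
r_full = 2·0.673 / (1 + 0.673) ≈ 0.8045
SEM = 9.1000 * √(1 − 0.8045) = 9.1000 * √0.1955 ≈ 9.1000 * 0.4421 ≈ 4.0232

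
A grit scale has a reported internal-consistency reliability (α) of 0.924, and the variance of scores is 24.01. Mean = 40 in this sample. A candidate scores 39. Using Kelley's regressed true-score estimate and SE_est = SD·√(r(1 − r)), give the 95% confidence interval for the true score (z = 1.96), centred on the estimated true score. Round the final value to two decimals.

SD = √24.01 ≈ 4.9000
T̂ = r·X + (1 − r)·M = 0.9240·39 + 0.0760·40 = 36.0360 + 3.0400 ≈ 39.0760
SE_est = 4.9000·√(0.9240·0.0760) ≈ 1.2985
95% CI: 39.0760 ± 2.5450 ≈ (36.5310, 41.6210)

[36.53, 41.62]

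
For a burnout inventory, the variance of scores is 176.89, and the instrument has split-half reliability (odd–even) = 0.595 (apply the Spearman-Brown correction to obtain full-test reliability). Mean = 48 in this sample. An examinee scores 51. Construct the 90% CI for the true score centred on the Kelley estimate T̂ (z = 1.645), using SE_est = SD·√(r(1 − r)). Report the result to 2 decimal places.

[40.72, 59.76]

σ = 176.89^(1/2) = 13.3000
Full-length reliability (Spearman-Brown) = 2(0.595)/(1+0.595) ≈ 0.7461
T̂ = r·X + (1 − r)·M = 0.7461·51 + 0.2539·48 ≈ 38.0502 + 12.1881 ≈ 50.2382
SE_est = SD · √(r(1 − r)) = 13.3000 · √0.1894 ≈ 13.3000 · 0.4353 ≈ 5.7888
90% CI: 50.2382 ± 9.5227 ≈ (40.7156, 59.7609)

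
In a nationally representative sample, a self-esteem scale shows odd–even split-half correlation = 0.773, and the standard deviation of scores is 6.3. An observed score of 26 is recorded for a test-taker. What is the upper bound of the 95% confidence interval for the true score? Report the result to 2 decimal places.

30.42

Spearman-Brown: r = 2(0.773) / (1 + 0.773) = 1.5460 / 1.7730 ≃ 0.8720
SEM = 6.3000·√(1 − 0.8720) ≃ 2.2542
Half-width = 1.96·2.2542 ≃ 4.4183
Upper bound: 26 + 4.4183 = 30.4183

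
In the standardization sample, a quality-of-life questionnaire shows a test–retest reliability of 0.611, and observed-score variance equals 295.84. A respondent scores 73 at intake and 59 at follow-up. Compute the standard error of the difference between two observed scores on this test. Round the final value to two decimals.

15.17

SD = √295.84 = 17.200
SEM = 17.200*√(1 − 0.611) ≈ 10.728
SE_diff = SEM * √2 ≈ 10.728 * 1.414 ≈ 15.171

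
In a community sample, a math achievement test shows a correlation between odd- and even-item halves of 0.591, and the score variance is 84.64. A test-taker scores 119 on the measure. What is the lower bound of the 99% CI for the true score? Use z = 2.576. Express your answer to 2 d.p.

SD = √84.64 = 9.200
r_full = 2·0.591 / (1 + 0.591) ≃ 0.743
The standard error of measurement is 9.200*√(1 − 0.743) ≃ 9.200*0.507 ≃ 4.665.
2.576 * SEM ≃ 12.016
Lower limit = 119 − 12.016 ≃ 106.984

106.98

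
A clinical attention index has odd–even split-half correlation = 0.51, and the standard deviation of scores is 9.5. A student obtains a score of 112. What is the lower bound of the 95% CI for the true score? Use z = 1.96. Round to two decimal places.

101.39

Full-length reliability (Spearman-Brown) = 2(0.51)/(1+0.51) ≈ 0.6755
SEM = 9.5000*√(1 − 0.6755) ≈ 5.4117
1.96 * SEM ≈ 10.6069
Lower limit = 112 − 10.6069 ≈ 101.3931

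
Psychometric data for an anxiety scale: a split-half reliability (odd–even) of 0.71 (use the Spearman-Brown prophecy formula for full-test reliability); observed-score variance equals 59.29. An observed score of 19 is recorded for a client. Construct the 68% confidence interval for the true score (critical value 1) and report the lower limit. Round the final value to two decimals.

SD = √59.29 = 7.7000
Spearman-Brown: r = 2(0.71) / (1 + 0.71) = 1.4200 / 1.7100 ≃ 0.8304
SEM = 7.7000 · √(1 − 0.8304) = 7.7000 · √0.1696 ≃ 7.7000 · 0.4118 ≃ 3.1710
1 · SEM ≃ 3.1710
Lower bound: 19 − 3.1710 = 15.8290

15.83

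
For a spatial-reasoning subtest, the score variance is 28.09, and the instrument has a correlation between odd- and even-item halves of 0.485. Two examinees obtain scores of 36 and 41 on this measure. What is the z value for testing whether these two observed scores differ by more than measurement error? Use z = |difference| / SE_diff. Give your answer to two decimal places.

SD = √28.09 ≈ 5.3000
Spearman-Brown: r = 2(0.485) / (1 + 0.485) = 0.9700 / 1.4850 ≈ 0.6532
The standard error of measurement is 5.3000·√(1 − 0.6532) ≈ 5.3000·0.5889 ≈ 3.1212.
Standard error of the difference = 3.1212·√2 ≈ 4.4140
z = 5 / 4.4140 ≈ 1.1328

1.13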